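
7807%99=85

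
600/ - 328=-75/41 = - 1.83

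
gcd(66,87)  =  3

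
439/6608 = 439/6608 = 0.07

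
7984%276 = 256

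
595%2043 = 595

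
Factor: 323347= 79^1*4093^1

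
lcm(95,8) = 760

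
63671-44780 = 18891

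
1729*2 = 3458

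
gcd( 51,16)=1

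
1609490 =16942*95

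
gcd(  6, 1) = 1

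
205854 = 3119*66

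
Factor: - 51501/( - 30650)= 2^( - 1)*3^1*5^( - 2) *613^( - 1 )*17167^1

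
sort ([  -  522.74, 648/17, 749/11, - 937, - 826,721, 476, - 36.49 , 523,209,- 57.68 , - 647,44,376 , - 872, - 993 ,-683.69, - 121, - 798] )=[ - 993, - 937,-872, - 826, - 798, - 683.69, - 647,  -  522.74,  -  121, - 57.68 , -36.49, 648/17, 44,749/11, 209,  376,476,523,721] 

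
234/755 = 234/755=0.31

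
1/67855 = 1/67855 = 0.00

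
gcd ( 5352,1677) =3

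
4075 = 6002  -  1927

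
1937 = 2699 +-762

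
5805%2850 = 105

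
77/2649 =77/2649 = 0.03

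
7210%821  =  642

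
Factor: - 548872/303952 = -437/242 =- 2^(-1 )*11^( - 2 )*19^1*23^1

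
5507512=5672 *971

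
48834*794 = 38774196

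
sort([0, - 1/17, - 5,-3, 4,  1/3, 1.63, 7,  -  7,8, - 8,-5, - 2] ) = [ - 8, - 7, - 5, - 5,-3, - 2, - 1/17,  0, 1/3, 1.63, 4, 7, 8]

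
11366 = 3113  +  8253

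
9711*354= 3437694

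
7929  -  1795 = 6134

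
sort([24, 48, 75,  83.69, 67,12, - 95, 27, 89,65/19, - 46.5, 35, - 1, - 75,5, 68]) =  [ - 95, - 75, -46.5, - 1, 65/19,5,12, 24,27, 35, 48, 67, 68,75, 83.69, 89]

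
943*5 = 4715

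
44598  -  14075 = 30523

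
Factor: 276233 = 17^1*16249^1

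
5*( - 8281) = - 41405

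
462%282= 180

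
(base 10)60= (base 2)111100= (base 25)2A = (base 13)48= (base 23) 2e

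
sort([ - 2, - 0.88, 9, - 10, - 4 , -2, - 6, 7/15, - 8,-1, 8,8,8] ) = [ - 10,-8,-6, - 4, -2 , - 2, - 1, - 0.88, 7/15, 8, 8,8,9] 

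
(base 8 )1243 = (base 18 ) 219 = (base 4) 22203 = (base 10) 675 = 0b1010100011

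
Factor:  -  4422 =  - 2^1*3^1*11^1*67^1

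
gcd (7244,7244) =7244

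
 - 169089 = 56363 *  (-3)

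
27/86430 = 9/28810 =0.00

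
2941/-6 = -2941/6 = - 490.17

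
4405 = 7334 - 2929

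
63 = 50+13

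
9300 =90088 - 80788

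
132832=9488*14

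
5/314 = 5/314 = 0.02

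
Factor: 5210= 2^1*5^1 * 521^1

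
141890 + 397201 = 539091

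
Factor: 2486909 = 59^1 * 61^1*691^1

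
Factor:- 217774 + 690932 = 473158 = 2^1*7^1*33797^1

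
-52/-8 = 13/2 = 6.50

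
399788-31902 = 367886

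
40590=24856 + 15734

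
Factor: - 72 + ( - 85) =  - 157 = - 157^1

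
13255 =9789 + 3466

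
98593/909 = 98593/909 = 108.46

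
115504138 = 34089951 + 81414187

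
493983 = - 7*(-70569 ) 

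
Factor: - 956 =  - 2^2*239^1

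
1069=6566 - 5497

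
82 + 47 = 129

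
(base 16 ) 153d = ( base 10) 5437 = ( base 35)4fc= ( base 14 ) 1DA5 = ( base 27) 7ca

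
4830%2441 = 2389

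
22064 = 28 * 788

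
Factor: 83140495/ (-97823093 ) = - 5^1 * 79^(- 1) * 1238267^(-1) * 16628099^1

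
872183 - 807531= 64652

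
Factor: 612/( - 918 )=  - 2/3 =-  2^1*3^( - 1 )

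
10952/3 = 10952/3 = 3650.67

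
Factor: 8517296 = 2^4*532331^1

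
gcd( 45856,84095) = 1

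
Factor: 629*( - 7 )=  - 4403 = - 7^1* 17^1*37^1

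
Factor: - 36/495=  - 4/55 = - 2^2*5^( - 1) * 11^(-1)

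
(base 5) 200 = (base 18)2E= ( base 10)50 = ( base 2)110010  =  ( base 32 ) 1i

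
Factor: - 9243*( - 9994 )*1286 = 2^2*3^2*13^1 * 19^1*79^1  *263^1*643^1 = 118793661012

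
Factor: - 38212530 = -2^1 * 3^1*5^1* 59^1*21589^1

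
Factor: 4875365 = 5^1 * 11^1 * 88643^1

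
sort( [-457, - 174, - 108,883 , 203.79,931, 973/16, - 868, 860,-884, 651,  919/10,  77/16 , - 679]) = [ - 884, - 868,- 679, - 457, - 174, - 108,77/16,973/16, 919/10,203.79,651,860,883, 931]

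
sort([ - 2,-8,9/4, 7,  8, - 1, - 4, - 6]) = [ - 8, - 6,-4, - 2, - 1,  9/4,7, 8]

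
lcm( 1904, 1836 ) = 51408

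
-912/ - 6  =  152/1 =152.00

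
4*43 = 172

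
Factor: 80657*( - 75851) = -6117914107 = - 101^1*751^1*80657^1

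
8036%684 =512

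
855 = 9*95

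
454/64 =7+3/32 =7.09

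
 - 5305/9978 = - 5305/9978 = - 0.53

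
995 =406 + 589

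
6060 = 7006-946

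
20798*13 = 270374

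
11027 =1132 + 9895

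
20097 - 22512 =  - 2415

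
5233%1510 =703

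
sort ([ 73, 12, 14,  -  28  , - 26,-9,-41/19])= [-28,- 26, - 9,-41/19, 12 , 14 , 73 ] 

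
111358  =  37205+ 74153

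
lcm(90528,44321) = 4254816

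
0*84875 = 0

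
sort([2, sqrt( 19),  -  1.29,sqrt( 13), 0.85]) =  [ - 1.29,0.85,2,sqrt( 13),sqrt(19 ) ]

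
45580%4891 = 1561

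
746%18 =8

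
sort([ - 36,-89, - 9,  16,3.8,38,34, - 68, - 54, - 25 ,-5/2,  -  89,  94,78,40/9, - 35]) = [-89, - 89, - 68, - 54 ,-36, -35, - 25, - 9, - 5/2,  3.8,40/9,16, 34,38,78,94] 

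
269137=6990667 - 6721530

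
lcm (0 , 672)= 0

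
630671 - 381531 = 249140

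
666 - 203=463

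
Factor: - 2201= -31^1*71^1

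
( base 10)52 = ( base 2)110100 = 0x34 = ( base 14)3a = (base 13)40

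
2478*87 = 215586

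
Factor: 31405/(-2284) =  - 55/4= - 2^( - 2)*5^1*11^1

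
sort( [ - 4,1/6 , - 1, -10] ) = [  -  10, - 4, - 1,1/6 ] 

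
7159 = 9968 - 2809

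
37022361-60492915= - 23470554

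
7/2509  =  7/2509 =0.00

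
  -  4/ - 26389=4/26389 =0.00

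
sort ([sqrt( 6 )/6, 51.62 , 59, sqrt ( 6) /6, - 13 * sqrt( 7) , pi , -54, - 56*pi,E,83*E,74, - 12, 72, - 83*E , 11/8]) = [ - 83 * E, - 56*pi,-54, - 13 * sqrt( 7), - 12, sqrt (6 )/6,sqrt(6 )/6,11/8,E, pi,51.62,59,72,74, 83*E] 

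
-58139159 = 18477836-76616995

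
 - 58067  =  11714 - 69781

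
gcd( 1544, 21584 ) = 8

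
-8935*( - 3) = 26805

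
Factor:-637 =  - 7^2*13^1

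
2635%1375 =1260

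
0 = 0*1689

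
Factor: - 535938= -2^1*3^1*13^1 * 6871^1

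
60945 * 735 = 44794575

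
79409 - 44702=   34707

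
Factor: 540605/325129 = 5^1 * 7^ (  -  1)*13^1 * 8317^1 * 46447^(- 1)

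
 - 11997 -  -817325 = 805328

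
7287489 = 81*89969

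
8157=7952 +205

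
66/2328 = 11/388 = 0.03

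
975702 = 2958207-1982505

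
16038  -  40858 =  -24820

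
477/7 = 477/7 = 68.14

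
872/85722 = 436/42861 = 0.01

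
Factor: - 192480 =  -2^5*3^1*5^1*401^1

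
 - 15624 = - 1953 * 8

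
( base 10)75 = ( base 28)2j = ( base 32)2B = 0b1001011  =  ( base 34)27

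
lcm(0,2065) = 0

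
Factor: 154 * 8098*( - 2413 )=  - 2^2*7^1 *11^1* 19^1*127^1*4049^1  =  - 3009232996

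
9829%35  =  29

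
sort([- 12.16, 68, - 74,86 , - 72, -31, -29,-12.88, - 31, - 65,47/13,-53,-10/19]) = [  -  74, - 72, - 65 , - 53,- 31, -31,-29,- 12.88, - 12.16,  -  10/19,47/13,68,86 ]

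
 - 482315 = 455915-938230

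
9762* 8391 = 81912942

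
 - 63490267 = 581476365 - 644966632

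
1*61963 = 61963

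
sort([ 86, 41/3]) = [41/3, 86]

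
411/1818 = 137/606 = 0.23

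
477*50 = 23850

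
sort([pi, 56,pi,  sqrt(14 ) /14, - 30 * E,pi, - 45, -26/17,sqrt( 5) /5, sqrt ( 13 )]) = [ - 30*E, - 45 , - 26/17, sqrt( 14 )/14,sqrt( 5) /5 , pi,pi, pi,sqrt( 13), 56] 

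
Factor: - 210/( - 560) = 3/8 = 2^( - 3 )*3^1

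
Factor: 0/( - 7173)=0^1 = 0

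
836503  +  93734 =930237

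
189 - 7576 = -7387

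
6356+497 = 6853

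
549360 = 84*6540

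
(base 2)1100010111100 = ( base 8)14274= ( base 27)8IE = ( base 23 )bm7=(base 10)6332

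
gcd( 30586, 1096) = 2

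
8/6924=2/1731 = 0.00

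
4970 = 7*710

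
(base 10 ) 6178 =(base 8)14042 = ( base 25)9m3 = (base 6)44334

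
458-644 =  - 186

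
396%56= 4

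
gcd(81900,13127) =1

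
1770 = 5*354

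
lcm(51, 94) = 4794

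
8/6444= 2/1611 = 0.00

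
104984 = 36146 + 68838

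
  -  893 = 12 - 905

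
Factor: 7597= 71^1*107^1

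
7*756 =5292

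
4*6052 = 24208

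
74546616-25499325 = 49047291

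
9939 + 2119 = 12058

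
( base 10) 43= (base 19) 25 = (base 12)37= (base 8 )53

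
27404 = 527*52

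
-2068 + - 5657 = - 7725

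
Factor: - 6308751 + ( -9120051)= -15428802 = - 2^1 *3^1*181^1*14207^1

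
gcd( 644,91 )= 7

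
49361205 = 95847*515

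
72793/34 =72793/34 = 2140.97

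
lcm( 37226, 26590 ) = 186130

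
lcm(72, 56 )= 504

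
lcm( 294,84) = 588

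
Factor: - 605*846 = -511830= -2^1* 3^2*5^1*11^2*47^1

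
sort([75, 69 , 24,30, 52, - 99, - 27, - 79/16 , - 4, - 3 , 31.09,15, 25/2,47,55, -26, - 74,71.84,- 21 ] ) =[ - 99, - 74,-27, - 26, -21,-79/16 , - 4, - 3,25/2, 15,  24 , 30, 31.09, 47, 52, 55,  69,71.84, 75]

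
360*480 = 172800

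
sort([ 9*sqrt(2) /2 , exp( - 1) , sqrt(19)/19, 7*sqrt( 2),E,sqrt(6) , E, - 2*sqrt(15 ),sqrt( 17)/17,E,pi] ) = [ - 2*sqrt( 15) , sqrt(19)/19, sqrt ( 17)/17, exp( - 1),sqrt( 6 ),E , E, E,  pi,9*sqrt( 2 ) /2, 7*sqrt( 2 ) ]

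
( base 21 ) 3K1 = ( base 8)3320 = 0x6d0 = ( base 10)1744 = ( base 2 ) 11011010000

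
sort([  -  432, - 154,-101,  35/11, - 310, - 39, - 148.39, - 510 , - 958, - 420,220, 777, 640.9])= [ - 958, - 510,  -  432,-420, - 310 ,  -  154, - 148.39, - 101, - 39 , 35/11, 220,640.9, 777 ] 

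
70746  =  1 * 70746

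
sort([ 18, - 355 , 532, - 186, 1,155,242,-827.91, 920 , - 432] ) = [ - 827.91, - 432, - 355, - 186 , 1,18,155,242, 532,920]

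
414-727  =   - 313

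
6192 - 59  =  6133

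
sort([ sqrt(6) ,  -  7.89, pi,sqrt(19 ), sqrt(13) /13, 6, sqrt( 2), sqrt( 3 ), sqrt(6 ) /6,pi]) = [  -  7.89,sqrt( 13 )/13,sqrt ( 6 ) /6, sqrt( 2 ),sqrt( 3),sqrt (6 ), pi , pi, sqrt(19 ), 6]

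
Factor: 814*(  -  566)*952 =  - 438609248  =  - 2^5*7^1 * 11^1*17^1*37^1 *283^1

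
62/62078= 31/31039=0.00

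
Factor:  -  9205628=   -  2^2 * 2301407^1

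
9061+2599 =11660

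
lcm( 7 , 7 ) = 7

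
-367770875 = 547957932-915728807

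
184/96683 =184/96683   =  0.00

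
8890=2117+6773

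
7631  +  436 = 8067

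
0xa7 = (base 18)95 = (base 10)167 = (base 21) 7K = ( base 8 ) 247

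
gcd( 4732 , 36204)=28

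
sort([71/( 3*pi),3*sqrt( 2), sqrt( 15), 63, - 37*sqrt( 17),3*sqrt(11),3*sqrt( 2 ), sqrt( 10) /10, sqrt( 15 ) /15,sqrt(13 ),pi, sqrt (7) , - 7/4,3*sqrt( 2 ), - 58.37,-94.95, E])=[ - 37*sqrt(17), - 94.95, - 58.37, - 7/4,sqrt( 15)/15, sqrt(10 )/10,sqrt( 7 ), E, pi,sqrt( 13 ),sqrt (15 ), 3*sqrt( 2 ),  3*sqrt( 2 ),3*sqrt( 2), 71/( 3  *pi),3*sqrt(11 ),63 ]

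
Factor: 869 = 11^1*79^1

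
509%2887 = 509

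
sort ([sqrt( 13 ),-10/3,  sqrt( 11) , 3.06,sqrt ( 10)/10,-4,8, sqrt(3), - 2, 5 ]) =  [- 4,-10/3, - 2,  sqrt( 10 ) /10,sqrt ( 3),3.06,sqrt( 11),sqrt(13 ),5 , 8] 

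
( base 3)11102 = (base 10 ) 119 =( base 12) 9b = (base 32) 3N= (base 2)1110111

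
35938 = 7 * 5134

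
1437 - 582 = 855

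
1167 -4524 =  - 3357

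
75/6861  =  25/2287 = 0.01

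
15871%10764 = 5107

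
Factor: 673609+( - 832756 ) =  - 159147 = - 3^2*17683^1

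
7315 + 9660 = 16975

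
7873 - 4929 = 2944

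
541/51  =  10  +  31/51= 10.61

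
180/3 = 60 = 60.00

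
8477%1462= 1167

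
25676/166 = 12838/83 = 154.67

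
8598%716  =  6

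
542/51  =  10 + 32/51 = 10.63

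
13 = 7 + 6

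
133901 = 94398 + 39503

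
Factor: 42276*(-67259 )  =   - 2^2*3^1*13^1*103^1*271^1*653^1=-  2843441484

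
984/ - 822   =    -  2 +110/137=- 1.20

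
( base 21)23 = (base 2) 101101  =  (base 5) 140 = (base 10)45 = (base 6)113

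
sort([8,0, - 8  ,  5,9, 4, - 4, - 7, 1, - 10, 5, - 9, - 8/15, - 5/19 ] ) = [ - 10, - 9, - 8,- 7, - 4, - 8/15  , - 5/19 , 0, 1, 4, 5,5,8,9 ] 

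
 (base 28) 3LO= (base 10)2964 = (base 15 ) d29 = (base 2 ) 101110010100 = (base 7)11433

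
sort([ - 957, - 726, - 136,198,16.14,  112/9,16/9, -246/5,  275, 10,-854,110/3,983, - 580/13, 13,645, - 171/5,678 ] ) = [ - 957,-854 , - 726, - 136,-246/5,-580/13, - 171/5,  16/9,10, 112/9, 13, 16.14 , 110/3, 198 , 275, 645, 678, 983] 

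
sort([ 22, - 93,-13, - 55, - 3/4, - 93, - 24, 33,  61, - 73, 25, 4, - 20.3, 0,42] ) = [ - 93,-93, -73, - 55,-24, - 20.3, - 13, - 3/4, 0, 4  ,  22 , 25 , 33, 42, 61]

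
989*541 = 535049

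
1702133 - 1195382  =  506751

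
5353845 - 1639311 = 3714534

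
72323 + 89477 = 161800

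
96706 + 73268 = 169974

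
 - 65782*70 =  - 4604740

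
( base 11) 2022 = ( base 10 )2686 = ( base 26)3p8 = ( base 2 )101001111110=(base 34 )2B0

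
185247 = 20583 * 9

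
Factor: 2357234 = 2^1*11^1*109^1 *983^1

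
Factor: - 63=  - 3^2*  7^1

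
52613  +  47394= 100007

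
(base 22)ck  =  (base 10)284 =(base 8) 434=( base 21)DB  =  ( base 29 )9N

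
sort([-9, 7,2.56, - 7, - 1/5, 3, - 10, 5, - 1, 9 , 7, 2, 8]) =[ - 10, - 9,-7, -1, - 1/5, 2,2.56 , 3, 5,7, 7, 8, 9] 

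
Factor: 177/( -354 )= -1/2   =  - 2^ ( - 1) 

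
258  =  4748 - 4490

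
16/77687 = 16/77687  =  0.00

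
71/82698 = 71/82698= 0.00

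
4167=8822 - 4655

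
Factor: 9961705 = 5^1 * 13^2*11789^1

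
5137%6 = 1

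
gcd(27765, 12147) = 3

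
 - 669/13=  - 52 + 7/13= - 51.46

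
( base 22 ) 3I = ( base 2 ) 1010100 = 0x54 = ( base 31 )2M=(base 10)84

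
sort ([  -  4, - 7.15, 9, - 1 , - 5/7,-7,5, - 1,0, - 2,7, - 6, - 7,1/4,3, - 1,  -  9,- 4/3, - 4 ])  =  [ - 9, - 7.15, - 7, - 7,-6, - 4, - 4, - 2 ,-4/3, - 1, -1, - 1, - 5/7,  0,1/4,  3,5,7 , 9]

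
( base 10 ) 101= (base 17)5g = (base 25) 41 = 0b1100101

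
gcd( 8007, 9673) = 17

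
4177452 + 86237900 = 90415352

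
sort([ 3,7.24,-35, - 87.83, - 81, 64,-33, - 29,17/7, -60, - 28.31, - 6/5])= [ - 87.83, - 81,-60, - 35, - 33, - 29, - 28.31, - 6/5 , 17/7,3, 7.24, 64] 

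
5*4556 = 22780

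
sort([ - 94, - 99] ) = [-99, - 94]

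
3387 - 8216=  -  4829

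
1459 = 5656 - 4197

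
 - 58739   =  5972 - 64711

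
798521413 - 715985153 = 82536260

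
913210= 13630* 67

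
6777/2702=2 + 1373/2702 = 2.51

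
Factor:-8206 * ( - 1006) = 8255236 = 2^2*11^1*373^1 * 503^1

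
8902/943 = 8902/943 = 9.44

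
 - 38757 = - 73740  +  34983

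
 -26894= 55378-82272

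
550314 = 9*61146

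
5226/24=217 + 3/4 = 217.75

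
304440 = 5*60888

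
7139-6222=917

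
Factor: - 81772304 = -2^4*5110769^1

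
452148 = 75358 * 6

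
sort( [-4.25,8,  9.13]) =[ - 4.25,8,9.13] 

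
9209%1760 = 409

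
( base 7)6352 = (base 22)4dk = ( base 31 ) 2AA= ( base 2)100011000010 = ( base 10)2242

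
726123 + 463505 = 1189628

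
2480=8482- 6002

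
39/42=13/14 = 0.93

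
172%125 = 47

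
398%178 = 42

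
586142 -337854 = 248288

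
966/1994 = 483/997  =  0.48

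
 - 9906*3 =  - 29718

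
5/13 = 5/13 = 0.38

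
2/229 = 2/229 = 0.01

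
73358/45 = 1630+8/45 = 1630.18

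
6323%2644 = 1035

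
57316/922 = 62 + 76/461 = 62.16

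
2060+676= 2736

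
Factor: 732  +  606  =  1338 = 2^1*3^1 * 223^1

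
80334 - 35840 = 44494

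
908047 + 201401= 1109448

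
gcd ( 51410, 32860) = 530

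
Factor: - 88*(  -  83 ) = 2^3 * 11^1 *83^1 = 7304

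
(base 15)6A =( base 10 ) 100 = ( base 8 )144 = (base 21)4g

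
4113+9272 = 13385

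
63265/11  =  63265/11=5751.36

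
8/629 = 8/629  =  0.01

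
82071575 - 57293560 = 24778015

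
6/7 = 6/7 = 0.86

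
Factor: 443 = 443^1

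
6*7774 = 46644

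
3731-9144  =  -5413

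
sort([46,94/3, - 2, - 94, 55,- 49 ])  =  [  -  94, - 49, - 2, 94/3,46,55]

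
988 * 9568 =9453184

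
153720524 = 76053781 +77666743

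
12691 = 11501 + 1190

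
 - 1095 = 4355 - 5450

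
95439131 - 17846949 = 77592182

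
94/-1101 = -94/1101 = -0.09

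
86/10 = 8+ 3/5 = 8.60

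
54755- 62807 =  - 8052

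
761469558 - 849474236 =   -  88004678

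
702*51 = 35802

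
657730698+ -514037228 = 143693470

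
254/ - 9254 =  - 1 + 4500/4627 = - 0.03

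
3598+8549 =12147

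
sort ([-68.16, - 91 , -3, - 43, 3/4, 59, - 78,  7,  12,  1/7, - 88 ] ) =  [-91, - 88,-78,  -  68.16,  -  43,-3,1/7,3/4,7, 12,59 ]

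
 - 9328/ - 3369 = 2 + 2590/3369 = 2.77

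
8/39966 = 4/19983 = 0.00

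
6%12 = 6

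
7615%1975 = 1690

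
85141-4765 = 80376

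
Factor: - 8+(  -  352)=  - 360 = - 2^3*3^2 * 5^1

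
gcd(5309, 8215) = 1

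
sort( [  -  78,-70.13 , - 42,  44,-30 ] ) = [ - 78, - 70.13, - 42 ,- 30 , 44]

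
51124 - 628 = 50496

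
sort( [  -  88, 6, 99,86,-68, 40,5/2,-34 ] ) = [ - 88,-68, - 34, 5/2,  6,40, 86, 99]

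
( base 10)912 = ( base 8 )1620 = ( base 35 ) Q2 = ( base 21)219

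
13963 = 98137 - 84174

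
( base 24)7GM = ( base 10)4438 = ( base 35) 3ls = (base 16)1156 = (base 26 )6EI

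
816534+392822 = 1209356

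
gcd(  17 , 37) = 1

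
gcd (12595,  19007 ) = 229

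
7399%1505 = 1379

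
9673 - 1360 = 8313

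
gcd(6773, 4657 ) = 1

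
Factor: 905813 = 41^1*22093^1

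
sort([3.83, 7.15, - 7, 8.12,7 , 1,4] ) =[ - 7, 1, 3.83, 4, 7,7.15, 8.12 ]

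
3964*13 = 51532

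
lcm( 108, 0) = 0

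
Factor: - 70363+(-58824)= -129187 = -129187^1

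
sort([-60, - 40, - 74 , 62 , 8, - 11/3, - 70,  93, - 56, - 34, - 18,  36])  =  [ - 74, - 70 , - 60,  -  56,-40, - 34 , - 18 , - 11/3, 8, 36, 62, 93]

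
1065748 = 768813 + 296935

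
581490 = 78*7455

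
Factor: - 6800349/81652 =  - 2^( - 2)*3^1*137^(  -  1 )*149^( - 1)*2266783^1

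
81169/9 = 9018 + 7/9 = 9018.78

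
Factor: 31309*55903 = 131^1 * 239^1*55903^1 = 1750267027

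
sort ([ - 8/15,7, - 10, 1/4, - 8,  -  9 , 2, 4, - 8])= [ - 10, - 9, - 8, - 8, - 8/15,1/4,2, 4,  7 ] 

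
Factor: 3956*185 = 2^2 * 5^1 * 23^1*37^1*43^1 =731860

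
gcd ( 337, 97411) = 1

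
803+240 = 1043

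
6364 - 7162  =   - 798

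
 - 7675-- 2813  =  -4862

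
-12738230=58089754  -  70827984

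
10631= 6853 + 3778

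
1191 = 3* 397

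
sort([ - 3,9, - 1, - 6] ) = [ - 6 ,-3, - 1,  9]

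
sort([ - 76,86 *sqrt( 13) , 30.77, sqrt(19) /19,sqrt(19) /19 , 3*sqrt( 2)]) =[-76, sqrt(19 )/19 , sqrt(19)/19,  3*sqrt( 2), 30.77,86 * sqrt ( 13)]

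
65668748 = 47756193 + 17912555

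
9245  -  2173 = 7072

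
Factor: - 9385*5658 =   -  2^1*3^1 *5^1* 23^1* 41^1*1877^1 = -53100330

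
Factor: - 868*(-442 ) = 383656 = 2^3*7^1*13^1*17^1*31^1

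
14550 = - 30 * ( -485)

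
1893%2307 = 1893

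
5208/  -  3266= - 2+662/1633 = - 1.59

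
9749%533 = 155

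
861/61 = 861/61  =  14.11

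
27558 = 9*3062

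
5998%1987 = 37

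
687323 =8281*83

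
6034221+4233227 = 10267448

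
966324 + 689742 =1656066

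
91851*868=79726668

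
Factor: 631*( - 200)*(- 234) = 2^4*3^2*5^2* 13^1*631^1= 29530800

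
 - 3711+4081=370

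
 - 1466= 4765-6231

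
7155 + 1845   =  9000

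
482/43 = 482/43 = 11.21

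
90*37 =3330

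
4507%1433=208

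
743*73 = 54239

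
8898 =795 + 8103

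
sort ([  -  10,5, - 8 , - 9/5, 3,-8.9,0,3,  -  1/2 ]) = [-10, -8.9,-8, - 9/5, - 1/2,0,3, 3,5 ]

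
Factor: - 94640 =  - 2^4 *5^1 *7^1 * 13^2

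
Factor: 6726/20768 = 2^( - 4 )*3^1*11^( - 1)*19^1 = 57/176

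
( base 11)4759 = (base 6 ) 44511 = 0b1100001011011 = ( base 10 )6235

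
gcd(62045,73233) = 1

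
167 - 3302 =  - 3135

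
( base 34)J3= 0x289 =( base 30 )lj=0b1010001001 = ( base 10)649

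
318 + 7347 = 7665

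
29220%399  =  93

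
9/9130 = 9/9130 = 0.00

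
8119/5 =8119/5  =  1623.80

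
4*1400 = 5600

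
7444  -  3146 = 4298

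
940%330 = 280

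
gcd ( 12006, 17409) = 3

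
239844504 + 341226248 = 581070752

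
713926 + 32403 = 746329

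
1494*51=76194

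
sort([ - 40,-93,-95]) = [-95,  -  93,-40]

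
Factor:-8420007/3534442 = -2^( - 1 )*3^1 * 593^1*701^( - 1 ) * 2521^( -1)*4733^1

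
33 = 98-65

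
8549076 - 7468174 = 1080902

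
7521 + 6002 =13523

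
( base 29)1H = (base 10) 46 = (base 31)1f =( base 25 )1l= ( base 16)2e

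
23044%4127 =2409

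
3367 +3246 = 6613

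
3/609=1/203 = 0.00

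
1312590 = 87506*15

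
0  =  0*177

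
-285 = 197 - 482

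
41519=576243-534724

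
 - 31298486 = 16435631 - 47734117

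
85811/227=378 +5/227  =  378.02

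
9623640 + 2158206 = 11781846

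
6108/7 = 872 + 4/7 = 872.57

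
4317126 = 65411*66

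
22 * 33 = 726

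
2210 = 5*442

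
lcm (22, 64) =704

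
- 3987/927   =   - 443/103=- 4.30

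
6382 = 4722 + 1660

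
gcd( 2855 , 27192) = 1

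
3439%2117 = 1322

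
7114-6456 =658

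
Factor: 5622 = 2^1*3^1 * 937^1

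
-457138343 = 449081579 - 906219922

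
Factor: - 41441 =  - 29^1*1429^1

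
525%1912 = 525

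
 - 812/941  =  -1 + 129/941 = - 0.86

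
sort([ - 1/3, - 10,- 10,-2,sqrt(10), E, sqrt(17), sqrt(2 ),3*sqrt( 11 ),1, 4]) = [ - 10, - 10, - 2, - 1/3,1, sqrt(2),  E, sqrt( 10), 4, sqrt(17), 3 * sqrt(11)]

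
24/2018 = 12/1009  =  0.01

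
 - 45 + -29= - 74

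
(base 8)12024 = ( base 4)1100110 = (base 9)7041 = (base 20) CH0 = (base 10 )5140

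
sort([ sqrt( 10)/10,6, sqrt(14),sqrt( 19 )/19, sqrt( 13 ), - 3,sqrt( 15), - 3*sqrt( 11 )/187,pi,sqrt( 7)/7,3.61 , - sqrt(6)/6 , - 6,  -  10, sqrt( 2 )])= [-10,-6, - 3 ,-sqrt(6 ) /6,-3*sqrt( 11)/187,sqrt( 19 ) /19 , sqrt( 10 )/10, sqrt (7 ) /7,sqrt(2 ),pi, sqrt( 13),  3.61, sqrt(14),  sqrt( 15),6 ]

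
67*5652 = 378684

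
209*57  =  11913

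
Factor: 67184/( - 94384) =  - 247/347 =- 13^1*19^1*347^( - 1 )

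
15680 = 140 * 112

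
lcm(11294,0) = 0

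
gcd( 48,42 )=6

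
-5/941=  - 1 + 936/941 =- 0.01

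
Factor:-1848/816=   -2^( - 1)*7^1*11^1*17^( - 1 )=- 77/34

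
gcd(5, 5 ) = 5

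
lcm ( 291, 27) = 2619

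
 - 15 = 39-54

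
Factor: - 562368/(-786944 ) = 2^(-3)  *  3^1 *53^(  -  1) * 101^1=303/424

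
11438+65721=77159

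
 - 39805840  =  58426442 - 98232282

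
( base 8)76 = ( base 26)2a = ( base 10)62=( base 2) 111110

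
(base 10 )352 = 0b101100000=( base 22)g0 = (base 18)11a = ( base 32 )b0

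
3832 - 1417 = 2415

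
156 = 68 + 88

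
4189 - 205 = 3984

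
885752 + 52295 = 938047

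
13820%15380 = 13820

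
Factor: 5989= 53^1 * 113^1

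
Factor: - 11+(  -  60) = -71=-71^1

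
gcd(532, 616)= 28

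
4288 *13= 55744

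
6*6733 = 40398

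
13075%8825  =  4250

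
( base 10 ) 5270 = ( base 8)12226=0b1010010010110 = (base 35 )4ak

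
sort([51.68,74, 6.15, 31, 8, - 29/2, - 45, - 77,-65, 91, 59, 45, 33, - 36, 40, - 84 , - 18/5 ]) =[ - 84,-77, - 65, - 45, - 36, -29/2, - 18/5,6.15,8, 31, 33,40,45,51.68, 59, 74, 91] 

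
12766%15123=12766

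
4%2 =0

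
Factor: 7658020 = 2^2* 5^1*463^1*827^1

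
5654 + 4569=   10223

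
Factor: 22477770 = 2^1*3^3*5^1 *7^2*1699^1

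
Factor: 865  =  5^1*173^1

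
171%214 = 171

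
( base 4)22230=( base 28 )oc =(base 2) 1010101100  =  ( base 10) 684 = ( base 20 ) 1e4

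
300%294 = 6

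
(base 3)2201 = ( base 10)73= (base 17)45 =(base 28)2h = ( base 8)111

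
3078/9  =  342 = 342.00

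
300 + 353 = 653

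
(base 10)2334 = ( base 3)10012110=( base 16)91e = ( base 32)28u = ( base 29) 2ME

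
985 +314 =1299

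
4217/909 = 4217/909 = 4.64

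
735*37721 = 27724935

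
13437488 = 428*31396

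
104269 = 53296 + 50973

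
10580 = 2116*5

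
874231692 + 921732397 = 1795964089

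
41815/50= 836  +  3/10 = 836.30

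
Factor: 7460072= 2^3*523^1*1783^1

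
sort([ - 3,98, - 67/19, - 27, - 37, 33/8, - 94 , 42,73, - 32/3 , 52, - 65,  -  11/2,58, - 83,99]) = [ - 94, - 83,- 65,-37, - 27,-32/3,-11/2, - 67/19, - 3,  33/8,42,52 , 58,73,  98,  99 ] 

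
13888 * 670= 9304960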